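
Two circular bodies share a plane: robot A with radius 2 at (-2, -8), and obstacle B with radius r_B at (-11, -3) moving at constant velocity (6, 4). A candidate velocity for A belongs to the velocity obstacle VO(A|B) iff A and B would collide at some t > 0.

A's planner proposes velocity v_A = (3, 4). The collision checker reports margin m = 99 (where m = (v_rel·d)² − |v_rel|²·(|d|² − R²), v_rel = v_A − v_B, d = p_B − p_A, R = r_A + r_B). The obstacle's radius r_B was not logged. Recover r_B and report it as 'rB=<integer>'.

m = 99
d = (-9, 5);  v_rel = (-3, 0),  |v_rel|² = 9
v_rel×d = (-3)·(5) − (0)·(-9) = -15
since m = R²·9 − (-15)²:  R² = (225 + 99) / 9 = 36
R = √36 = 6  ⇒  r_B = 6 − 2 = 4

rB=4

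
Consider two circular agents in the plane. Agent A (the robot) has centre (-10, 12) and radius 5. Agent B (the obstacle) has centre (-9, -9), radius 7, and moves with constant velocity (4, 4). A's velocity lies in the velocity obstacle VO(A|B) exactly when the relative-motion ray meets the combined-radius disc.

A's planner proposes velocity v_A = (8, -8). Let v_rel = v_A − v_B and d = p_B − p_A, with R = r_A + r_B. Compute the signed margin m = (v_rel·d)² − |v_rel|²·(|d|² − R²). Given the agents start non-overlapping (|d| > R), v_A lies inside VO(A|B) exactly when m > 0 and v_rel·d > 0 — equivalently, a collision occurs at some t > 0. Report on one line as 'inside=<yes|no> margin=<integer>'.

d = (1, -21),  |d|² = 442;  R = 5+7 = 12,  c = 442−12² = 298
v_rel = (4, -12),  |v_rel|² = 160;  v_rel·d = (4)·(1) + (-12)·(-21) = 256
160·t² − 512·t + 298 = 0  ⇒  m = 256² − 160·298 = 17856
m = 17856 > 0,  v_rel·d = 256 > 0  ⇒  inside

inside=yes margin=17856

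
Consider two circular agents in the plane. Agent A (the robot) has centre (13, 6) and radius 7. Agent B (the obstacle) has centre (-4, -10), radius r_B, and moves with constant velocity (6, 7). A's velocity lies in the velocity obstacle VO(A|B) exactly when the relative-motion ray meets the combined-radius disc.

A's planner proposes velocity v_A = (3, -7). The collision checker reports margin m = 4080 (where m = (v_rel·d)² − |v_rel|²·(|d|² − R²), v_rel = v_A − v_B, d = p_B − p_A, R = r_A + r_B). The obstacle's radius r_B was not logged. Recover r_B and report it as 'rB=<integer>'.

m = 4080
d = (-17, -16);  v_rel = (-3, -14),  |v_rel|² = 205
v_rel×d = (-3)·(-16) − (-14)·(-17) = -190
since m = R²·205 − (-190)²:  R² = (36100 + 4080) / 205 = 196
R = √196 = 14  ⇒  r_B = 14 − 7 = 7

rB=7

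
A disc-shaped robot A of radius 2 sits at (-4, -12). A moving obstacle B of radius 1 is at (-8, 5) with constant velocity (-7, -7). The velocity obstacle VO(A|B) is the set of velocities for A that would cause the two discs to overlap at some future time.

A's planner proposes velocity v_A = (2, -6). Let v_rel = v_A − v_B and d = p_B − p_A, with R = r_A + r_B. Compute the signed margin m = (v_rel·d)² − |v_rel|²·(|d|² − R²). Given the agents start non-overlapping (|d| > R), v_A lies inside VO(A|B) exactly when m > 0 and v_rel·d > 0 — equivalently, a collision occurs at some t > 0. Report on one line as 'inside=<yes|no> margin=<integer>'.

d = (-4, 17),  |d|² = 305;  R = 2+1 = 3,  c = 305−3² = 296
v_rel = (9, 1),  |v_rel|² = 82;  v_rel·d = (9)·(-4) + (1)·(17) = -19
82·t² + 38·t + 296 = 0  ⇒  m = (-19)² − 82·296 = -23911
m = -23911 < 0,  v_rel·d = -19 < 0  ⇒  outside

inside=no margin=-23911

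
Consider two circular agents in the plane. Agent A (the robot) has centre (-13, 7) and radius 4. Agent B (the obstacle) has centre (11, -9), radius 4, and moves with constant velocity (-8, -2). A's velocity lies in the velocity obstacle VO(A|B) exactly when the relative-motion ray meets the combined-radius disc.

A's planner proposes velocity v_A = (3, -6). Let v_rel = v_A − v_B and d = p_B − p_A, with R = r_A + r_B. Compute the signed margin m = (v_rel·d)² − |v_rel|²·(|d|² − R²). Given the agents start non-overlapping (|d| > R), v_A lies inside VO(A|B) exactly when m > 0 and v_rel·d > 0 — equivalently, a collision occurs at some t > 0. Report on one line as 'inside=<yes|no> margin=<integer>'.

d = (24, -16),  |d|² = 832;  R = 4+4 = 8,  c = 832−8² = 768
v_rel = (11, -4),  |v_rel|² = 137;  v_rel·d = (11)·(24) + (-4)·(-16) = 328
137·t² − 656·t + 768 = 0  ⇒  m = 328² − 137·768 = 2368
m = 2368 > 0,  v_rel·d = 328 > 0  ⇒  inside

inside=yes margin=2368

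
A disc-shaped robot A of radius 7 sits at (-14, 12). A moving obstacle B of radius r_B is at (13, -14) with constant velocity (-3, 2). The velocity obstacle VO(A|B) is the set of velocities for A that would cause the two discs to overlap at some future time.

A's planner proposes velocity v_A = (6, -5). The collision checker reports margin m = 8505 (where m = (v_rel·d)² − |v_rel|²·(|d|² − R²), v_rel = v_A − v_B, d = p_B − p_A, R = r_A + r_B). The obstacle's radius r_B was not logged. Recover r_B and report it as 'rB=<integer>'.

m = 8505
d = (27, -26);  v_rel = (9, -7),  |v_rel|² = 130
v_rel×d = (9)·(-26) − (-7)·(27) = -45
since m = R²·130 − (-45)²:  R² = (2025 + 8505) / 130 = 81
R = √81 = 9  ⇒  r_B = 9 − 7 = 2

rB=2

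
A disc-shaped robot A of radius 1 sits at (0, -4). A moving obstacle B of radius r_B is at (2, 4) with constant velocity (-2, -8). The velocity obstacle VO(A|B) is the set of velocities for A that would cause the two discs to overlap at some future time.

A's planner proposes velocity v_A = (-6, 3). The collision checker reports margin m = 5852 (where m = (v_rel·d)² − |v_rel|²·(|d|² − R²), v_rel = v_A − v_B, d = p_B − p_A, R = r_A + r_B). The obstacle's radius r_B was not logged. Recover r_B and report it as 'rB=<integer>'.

m = 5852
d = (2, 8);  v_rel = (-4, 11),  |v_rel|² = 137
v_rel×d = (-4)·(8) − (11)·(2) = -54
since m = R²·137 − (-54)²:  R² = (2916 + 5852) / 137 = 64
R = √64 = 8  ⇒  r_B = 8 − 1 = 7

rB=7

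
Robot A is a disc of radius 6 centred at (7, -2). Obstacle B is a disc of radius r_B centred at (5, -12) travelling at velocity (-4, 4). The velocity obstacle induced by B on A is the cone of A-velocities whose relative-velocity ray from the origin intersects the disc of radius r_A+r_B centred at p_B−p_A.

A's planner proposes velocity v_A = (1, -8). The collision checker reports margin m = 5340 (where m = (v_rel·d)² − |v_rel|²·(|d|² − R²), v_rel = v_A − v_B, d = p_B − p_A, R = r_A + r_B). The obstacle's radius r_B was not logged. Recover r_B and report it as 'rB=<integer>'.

m = 5340
d = (-2, -10);  v_rel = (5, -12),  |v_rel|² = 169
v_rel×d = (5)·(-10) − (-12)·(-2) = -74
since m = R²·169 − (-74)²:  R² = (5476 + 5340) / 169 = 64
R = √64 = 8  ⇒  r_B = 8 − 6 = 2

rB=2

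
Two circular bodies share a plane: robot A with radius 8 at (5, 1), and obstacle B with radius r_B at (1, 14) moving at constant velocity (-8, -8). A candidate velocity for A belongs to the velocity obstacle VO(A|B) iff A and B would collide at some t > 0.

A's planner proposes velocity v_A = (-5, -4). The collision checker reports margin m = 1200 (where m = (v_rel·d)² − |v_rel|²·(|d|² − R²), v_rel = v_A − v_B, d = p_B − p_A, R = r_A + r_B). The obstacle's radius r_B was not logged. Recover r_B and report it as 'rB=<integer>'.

m = 1200
d = (-4, 13);  v_rel = (3, 4),  |v_rel|² = 25
v_rel×d = (3)·(13) − (4)·(-4) = 55
since m = R²·25 − 55²:  R² = (3025 + 1200) / 25 = 169
R = √169 = 13  ⇒  r_B = 13 − 8 = 5

rB=5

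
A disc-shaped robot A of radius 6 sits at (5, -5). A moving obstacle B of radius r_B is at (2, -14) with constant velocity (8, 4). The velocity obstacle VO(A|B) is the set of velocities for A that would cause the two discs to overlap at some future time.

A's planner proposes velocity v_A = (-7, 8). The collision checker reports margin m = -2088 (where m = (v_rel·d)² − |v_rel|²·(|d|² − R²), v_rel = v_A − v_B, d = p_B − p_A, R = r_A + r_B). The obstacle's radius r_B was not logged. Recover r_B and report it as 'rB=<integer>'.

m = -2088
d = (-3, -9);  v_rel = (-15, 4),  |v_rel|² = 241
v_rel×d = (-15)·(-9) − (4)·(-3) = 147
since m = R²·241 − 147²:  R² = (21609 + -2088) / 241 = 81
R = √81 = 9  ⇒  r_B = 9 − 6 = 3

rB=3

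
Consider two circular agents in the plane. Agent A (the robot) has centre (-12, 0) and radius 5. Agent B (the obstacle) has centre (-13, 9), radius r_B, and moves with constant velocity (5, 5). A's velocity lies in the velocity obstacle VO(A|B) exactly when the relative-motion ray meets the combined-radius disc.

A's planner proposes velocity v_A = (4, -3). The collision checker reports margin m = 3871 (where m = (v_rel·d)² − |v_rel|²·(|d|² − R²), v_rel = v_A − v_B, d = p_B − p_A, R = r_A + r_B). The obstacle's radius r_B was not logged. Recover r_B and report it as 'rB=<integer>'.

m = 3871
d = (-1, 9);  v_rel = (-1, -8),  |v_rel|² = 65
v_rel×d = (-1)·(9) − (-8)·(-1) = -17
since m = R²·65 − (-17)²:  R² = (289 + 3871) / 65 = 64
R = √64 = 8  ⇒  r_B = 8 − 5 = 3

rB=3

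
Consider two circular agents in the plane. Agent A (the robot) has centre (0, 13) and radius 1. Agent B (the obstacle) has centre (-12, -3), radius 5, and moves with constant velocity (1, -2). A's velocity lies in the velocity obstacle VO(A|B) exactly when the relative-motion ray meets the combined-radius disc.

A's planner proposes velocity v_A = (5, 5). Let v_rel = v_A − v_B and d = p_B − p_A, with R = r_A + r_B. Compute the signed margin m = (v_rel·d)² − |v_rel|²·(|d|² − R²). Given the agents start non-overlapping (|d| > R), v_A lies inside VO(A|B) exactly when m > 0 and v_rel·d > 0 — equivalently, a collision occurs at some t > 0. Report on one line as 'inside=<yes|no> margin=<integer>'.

d = (-12, -16),  |d|² = 400;  R = 1+5 = 6,  c = 400−6² = 364
v_rel = (4, 7),  |v_rel|² = 65;  v_rel·d = (4)·(-12) + (7)·(-16) = -160
65·t² + 320·t + 364 = 0  ⇒  m = (-160)² − 65·364 = 1940
m = 1940 > 0,  v_rel·d = -160 < 0  ⇒  outside

inside=no margin=1940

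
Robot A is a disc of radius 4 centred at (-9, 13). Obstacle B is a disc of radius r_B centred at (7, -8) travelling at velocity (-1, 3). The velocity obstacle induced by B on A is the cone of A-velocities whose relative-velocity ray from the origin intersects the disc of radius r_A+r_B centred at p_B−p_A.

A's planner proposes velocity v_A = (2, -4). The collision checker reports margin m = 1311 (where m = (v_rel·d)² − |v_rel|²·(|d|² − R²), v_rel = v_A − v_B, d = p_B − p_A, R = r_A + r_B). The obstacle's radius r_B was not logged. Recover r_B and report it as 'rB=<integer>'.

m = 1311
d = (16, -21);  v_rel = (3, -7),  |v_rel|² = 58
v_rel×d = (3)·(-21) − (-7)·(16) = 49
since m = R²·58 − 49²:  R² = (2401 + 1311) / 58 = 64
R = √64 = 8  ⇒  r_B = 8 − 4 = 4

rB=4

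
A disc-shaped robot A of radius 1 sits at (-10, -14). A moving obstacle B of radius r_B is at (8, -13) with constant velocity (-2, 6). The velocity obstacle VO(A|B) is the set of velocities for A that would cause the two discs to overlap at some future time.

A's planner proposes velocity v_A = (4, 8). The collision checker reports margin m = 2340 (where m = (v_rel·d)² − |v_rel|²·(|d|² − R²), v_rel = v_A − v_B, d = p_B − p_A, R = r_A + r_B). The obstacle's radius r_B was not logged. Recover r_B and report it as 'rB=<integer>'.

m = 2340
d = (18, 1);  v_rel = (6, 2),  |v_rel|² = 40
v_rel×d = (6)·(1) − (2)·(18) = -30
since m = R²·40 − (-30)²:  R² = (900 + 2340) / 40 = 81
R = √81 = 9  ⇒  r_B = 9 − 1 = 8

rB=8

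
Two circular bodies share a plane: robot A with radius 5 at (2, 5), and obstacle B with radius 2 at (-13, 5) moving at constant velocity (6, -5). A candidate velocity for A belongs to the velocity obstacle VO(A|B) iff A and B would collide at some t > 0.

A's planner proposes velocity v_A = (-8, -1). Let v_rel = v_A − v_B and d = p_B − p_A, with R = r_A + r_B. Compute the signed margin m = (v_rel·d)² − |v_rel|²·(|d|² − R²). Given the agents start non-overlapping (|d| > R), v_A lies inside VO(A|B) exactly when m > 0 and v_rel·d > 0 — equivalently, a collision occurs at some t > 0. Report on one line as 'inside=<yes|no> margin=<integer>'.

d = (-15, 0),  |d|² = 225;  R = 5+2 = 7,  c = 225−7² = 176
v_rel = (-14, 4),  |v_rel|² = 212;  v_rel·d = (-14)·(-15) + (4)·(0) = 210
212·t² − 420·t + 176 = 0  ⇒  m = 210² − 212·176 = 6788
m = 6788 > 0,  v_rel·d = 210 > 0  ⇒  inside

inside=yes margin=6788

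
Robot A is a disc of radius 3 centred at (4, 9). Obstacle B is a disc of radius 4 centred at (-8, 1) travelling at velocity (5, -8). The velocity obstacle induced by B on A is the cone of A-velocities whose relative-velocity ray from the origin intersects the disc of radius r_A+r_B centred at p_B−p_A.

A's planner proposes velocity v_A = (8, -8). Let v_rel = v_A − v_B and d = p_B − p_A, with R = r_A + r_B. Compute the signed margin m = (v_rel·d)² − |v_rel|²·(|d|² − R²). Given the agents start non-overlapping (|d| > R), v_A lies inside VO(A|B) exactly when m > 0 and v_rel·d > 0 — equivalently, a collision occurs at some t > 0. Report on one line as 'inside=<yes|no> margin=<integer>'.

d = (-12, -8),  |d|² = 208;  R = 3+4 = 7,  c = 208−7² = 159
v_rel = (3, 0),  |v_rel|² = 9;  v_rel·d = (3)·(-12) + (0)·(-8) = -36
9·t² + 72·t + 159 = 0  ⇒  m = (-36)² − 9·159 = -135
m = -135 < 0,  v_rel·d = -36 < 0  ⇒  outside

inside=no margin=-135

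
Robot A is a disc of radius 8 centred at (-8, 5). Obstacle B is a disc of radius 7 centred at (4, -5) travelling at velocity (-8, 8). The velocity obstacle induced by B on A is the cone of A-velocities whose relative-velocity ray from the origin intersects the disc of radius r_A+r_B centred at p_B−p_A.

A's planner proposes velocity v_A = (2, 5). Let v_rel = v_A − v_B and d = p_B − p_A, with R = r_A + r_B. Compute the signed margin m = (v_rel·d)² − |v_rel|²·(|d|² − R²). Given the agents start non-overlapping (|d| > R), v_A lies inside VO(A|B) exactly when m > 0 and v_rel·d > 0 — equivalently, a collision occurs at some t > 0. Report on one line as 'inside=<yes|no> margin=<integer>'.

d = (12, -10),  |d|² = 244;  R = 8+7 = 15,  c = 244−15² = 19
v_rel = (10, -3),  |v_rel|² = 109;  v_rel·d = (10)·(12) + (-3)·(-10) = 150
109·t² − 300·t + 19 = 0  ⇒  m = 150² − 109·19 = 20429
m = 20429 > 0,  v_rel·d = 150 > 0  ⇒  inside

inside=yes margin=20429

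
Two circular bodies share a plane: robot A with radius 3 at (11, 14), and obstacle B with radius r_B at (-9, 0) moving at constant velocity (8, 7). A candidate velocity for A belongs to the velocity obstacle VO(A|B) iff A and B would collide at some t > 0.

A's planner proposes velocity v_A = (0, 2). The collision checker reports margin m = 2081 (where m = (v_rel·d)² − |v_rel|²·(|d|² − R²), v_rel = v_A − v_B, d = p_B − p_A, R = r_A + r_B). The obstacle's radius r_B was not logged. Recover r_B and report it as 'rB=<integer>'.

m = 2081
d = (-20, -14);  v_rel = (-8, -5),  |v_rel|² = 89
v_rel×d = (-8)·(-14) − (-5)·(-20) = 12
since m = R²·89 − 12²:  R² = (144 + 2081) / 89 = 25
R = √25 = 5  ⇒  r_B = 5 − 3 = 2

rB=2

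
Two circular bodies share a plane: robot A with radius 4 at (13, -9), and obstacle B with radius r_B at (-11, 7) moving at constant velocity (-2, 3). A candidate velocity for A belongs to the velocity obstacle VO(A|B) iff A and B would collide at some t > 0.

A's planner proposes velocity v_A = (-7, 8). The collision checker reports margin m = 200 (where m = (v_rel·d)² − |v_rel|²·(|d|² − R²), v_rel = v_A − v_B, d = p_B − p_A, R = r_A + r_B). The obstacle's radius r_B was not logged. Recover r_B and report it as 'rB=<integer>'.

m = 200
d = (-24, 16);  v_rel = (-5, 5),  |v_rel|² = 50
v_rel×d = (-5)·(16) − (5)·(-24) = 40
since m = R²·50 − 40²:  R² = (1600 + 200) / 50 = 36
R = √36 = 6  ⇒  r_B = 6 − 4 = 2

rB=2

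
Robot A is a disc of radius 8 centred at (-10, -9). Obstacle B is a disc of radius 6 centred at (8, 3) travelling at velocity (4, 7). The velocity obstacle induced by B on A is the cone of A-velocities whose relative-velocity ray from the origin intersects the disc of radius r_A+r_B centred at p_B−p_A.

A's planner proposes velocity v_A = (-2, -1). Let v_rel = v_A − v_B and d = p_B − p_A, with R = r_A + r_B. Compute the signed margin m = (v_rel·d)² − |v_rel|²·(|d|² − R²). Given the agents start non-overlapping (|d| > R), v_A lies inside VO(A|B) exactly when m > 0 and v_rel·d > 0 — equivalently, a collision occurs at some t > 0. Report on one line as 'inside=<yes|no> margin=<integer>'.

d = (18, 12),  |d|² = 468;  R = 8+6 = 14,  c = 468−14² = 272
v_rel = (-6, -8),  |v_rel|² = 100;  v_rel·d = (-6)·(18) + (-8)·(12) = -204
100·t² + 408·t + 272 = 0  ⇒  m = (-204)² − 100·272 = 14416
m = 14416 > 0,  v_rel·d = -204 < 0  ⇒  outside

inside=no margin=14416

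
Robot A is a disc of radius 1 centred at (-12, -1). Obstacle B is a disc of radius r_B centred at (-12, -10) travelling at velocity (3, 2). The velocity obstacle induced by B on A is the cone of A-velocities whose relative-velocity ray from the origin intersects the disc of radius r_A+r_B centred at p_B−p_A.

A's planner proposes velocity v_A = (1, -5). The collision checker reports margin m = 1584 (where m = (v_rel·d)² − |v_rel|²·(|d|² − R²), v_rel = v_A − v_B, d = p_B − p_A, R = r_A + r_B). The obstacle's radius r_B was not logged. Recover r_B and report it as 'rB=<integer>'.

m = 1584
d = (0, -9);  v_rel = (-2, -7),  |v_rel|² = 53
v_rel×d = (-2)·(-9) − (-7)·(0) = 18
since m = R²·53 − 18²:  R² = (324 + 1584) / 53 = 36
R = √36 = 6  ⇒  r_B = 6 − 1 = 5

rB=5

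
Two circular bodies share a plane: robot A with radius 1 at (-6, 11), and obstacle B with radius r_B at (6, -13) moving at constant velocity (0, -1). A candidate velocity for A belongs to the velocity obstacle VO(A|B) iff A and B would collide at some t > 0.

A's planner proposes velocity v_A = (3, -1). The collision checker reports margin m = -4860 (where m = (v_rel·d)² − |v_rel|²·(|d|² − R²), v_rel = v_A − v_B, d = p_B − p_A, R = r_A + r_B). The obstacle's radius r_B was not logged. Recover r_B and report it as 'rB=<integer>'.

m = -4860
d = (12, -24);  v_rel = (3, 0),  |v_rel|² = 9
v_rel×d = (3)·(-24) − (0)·(12) = -72
since m = R²·9 − (-72)²:  R² = (5184 + -4860) / 9 = 36
R = √36 = 6  ⇒  r_B = 6 − 1 = 5

rB=5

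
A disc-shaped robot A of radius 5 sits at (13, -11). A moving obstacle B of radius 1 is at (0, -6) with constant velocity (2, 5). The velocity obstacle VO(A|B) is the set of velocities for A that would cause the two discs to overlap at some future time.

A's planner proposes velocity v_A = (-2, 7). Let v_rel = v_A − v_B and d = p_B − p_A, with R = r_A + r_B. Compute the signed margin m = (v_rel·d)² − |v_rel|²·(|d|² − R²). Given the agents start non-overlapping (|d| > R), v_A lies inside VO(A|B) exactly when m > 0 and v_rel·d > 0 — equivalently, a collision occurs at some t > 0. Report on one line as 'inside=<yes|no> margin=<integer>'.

d = (-13, 5),  |d|² = 194;  R = 5+1 = 6,  c = 194−6² = 158
v_rel = (-4, 2),  |v_rel|² = 20;  v_rel·d = (-4)·(-13) + (2)·(5) = 62
20·t² − 124·t + 158 = 0  ⇒  m = 62² − 20·158 = 684
m = 684 > 0,  v_rel·d = 62 > 0  ⇒  inside

inside=yes margin=684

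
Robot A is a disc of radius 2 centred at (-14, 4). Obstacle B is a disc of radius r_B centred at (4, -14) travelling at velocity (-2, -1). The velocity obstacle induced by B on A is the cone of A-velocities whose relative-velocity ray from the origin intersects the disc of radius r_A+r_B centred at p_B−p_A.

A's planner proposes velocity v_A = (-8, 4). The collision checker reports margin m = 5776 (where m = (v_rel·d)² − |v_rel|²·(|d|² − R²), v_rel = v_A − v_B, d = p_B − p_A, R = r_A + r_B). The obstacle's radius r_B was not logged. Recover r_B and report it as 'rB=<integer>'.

m = 5776
d = (18, -18);  v_rel = (-6, 5),  |v_rel|² = 61
v_rel×d = (-6)·(-18) − (5)·(18) = 18
since m = R²·61 − 18²:  R² = (324 + 5776) / 61 = 100
R = √100 = 10  ⇒  r_B = 10 − 2 = 8

rB=8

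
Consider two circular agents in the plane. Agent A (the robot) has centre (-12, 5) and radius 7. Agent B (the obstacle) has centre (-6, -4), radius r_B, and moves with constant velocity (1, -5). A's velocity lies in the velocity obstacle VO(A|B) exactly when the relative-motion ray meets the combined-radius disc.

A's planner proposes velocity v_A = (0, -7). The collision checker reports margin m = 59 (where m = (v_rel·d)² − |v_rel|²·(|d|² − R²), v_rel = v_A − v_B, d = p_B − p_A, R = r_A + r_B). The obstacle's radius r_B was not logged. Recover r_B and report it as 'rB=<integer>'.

m = 59
d = (6, -9);  v_rel = (-1, -2),  |v_rel|² = 5
v_rel×d = (-1)·(-9) − (-2)·(6) = 21
since m = R²·5 − 21²:  R² = (441 + 59) / 5 = 100
R = √100 = 10  ⇒  r_B = 10 − 7 = 3

rB=3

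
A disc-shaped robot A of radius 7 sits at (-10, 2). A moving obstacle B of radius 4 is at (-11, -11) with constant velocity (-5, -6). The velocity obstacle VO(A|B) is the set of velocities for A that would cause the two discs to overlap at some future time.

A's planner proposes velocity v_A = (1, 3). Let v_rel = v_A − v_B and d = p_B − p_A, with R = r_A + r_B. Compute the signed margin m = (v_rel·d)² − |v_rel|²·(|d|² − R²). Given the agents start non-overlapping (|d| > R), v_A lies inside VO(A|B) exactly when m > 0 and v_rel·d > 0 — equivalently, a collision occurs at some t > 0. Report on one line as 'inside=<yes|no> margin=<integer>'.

d = (-1, -13),  |d|² = 170;  R = 7+4 = 11,  c = 170−11² = 49
v_rel = (6, 9),  |v_rel|² = 117;  v_rel·d = (6)·(-1) + (9)·(-13) = -123
117·t² + 246·t + 49 = 0  ⇒  m = (-123)² − 117·49 = 9396
m = 9396 > 0,  v_rel·d = -123 < 0  ⇒  outside

inside=no margin=9396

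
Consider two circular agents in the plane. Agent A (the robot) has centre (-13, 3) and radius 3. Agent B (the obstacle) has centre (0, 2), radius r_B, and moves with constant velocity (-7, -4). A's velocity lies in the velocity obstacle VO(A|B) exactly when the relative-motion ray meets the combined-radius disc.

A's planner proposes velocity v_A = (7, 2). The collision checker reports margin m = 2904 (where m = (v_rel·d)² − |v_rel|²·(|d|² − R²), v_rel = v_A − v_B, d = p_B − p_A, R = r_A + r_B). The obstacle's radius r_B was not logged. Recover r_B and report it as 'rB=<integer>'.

m = 2904
d = (13, -1);  v_rel = (14, 6),  |v_rel|² = 232
v_rel×d = (14)·(-1) − (6)·(13) = -92
since m = R²·232 − (-92)²:  R² = (8464 + 2904) / 232 = 49
R = √49 = 7  ⇒  r_B = 7 − 3 = 4

rB=4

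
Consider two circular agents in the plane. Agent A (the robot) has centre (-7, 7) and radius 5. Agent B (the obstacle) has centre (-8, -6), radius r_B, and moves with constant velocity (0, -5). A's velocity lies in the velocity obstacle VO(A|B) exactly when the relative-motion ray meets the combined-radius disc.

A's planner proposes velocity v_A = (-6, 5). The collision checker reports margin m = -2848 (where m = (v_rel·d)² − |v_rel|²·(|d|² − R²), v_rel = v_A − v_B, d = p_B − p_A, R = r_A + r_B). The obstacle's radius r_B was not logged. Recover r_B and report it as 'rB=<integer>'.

m = -2848
d = (-1, -13);  v_rel = (-6, 10),  |v_rel|² = 136
v_rel×d = (-6)·(-13) − (10)·(-1) = 88
since m = R²·136 − 88²:  R² = (7744 + -2848) / 136 = 36
R = √36 = 6  ⇒  r_B = 6 − 5 = 1

rB=1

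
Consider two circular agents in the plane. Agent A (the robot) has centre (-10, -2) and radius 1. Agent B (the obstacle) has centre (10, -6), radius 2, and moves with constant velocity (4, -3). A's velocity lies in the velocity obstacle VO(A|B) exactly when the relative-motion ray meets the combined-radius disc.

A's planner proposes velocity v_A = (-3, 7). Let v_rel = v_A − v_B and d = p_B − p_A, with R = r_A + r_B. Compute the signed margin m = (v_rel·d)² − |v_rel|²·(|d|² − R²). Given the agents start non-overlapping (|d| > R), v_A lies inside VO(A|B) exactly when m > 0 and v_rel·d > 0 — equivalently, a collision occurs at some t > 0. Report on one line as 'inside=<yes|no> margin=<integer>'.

d = (20, -4),  |d|² = 416;  R = 1+2 = 3,  c = 416−3² = 407
v_rel = (-7, 10),  |v_rel|² = 149;  v_rel·d = (-7)·(20) + (10)·(-4) = -180
149·t² + 360·t + 407 = 0  ⇒  m = (-180)² − 149·407 = -28243
m = -28243 < 0,  v_rel·d = -180 < 0  ⇒  outside

inside=no margin=-28243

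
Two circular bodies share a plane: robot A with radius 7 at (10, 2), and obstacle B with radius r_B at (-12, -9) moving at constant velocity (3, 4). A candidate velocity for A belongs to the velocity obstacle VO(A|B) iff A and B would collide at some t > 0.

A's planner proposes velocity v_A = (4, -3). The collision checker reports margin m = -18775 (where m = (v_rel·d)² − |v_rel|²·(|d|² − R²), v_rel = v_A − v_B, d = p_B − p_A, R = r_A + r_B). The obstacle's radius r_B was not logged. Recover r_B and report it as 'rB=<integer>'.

m = -18775
d = (-22, -11);  v_rel = (1, -7),  |v_rel|² = 50
v_rel×d = (1)·(-11) − (-7)·(-22) = -165
since m = R²·50 − (-165)²:  R² = (27225 + -18775) / 50 = 169
R = √169 = 13  ⇒  r_B = 13 − 7 = 6

rB=6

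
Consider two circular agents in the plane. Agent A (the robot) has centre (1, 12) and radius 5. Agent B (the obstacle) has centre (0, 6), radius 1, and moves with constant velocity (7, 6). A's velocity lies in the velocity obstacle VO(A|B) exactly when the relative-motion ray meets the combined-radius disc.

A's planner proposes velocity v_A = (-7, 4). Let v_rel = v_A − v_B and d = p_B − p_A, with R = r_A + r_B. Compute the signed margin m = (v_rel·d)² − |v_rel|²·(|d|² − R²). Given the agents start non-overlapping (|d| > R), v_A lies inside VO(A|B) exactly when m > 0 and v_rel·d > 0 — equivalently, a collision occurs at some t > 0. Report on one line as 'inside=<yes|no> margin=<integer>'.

d = (-1, -6),  |d|² = 37;  R = 5+1 = 6,  c = 37−6² = 1
v_rel = (-14, -2),  |v_rel|² = 200;  v_rel·d = (-14)·(-1) + (-2)·(-6) = 26
200·t² − 52·t + 1 = 0  ⇒  m = 26² − 200·1 = 476
m = 476 > 0,  v_rel·d = 26 > 0  ⇒  inside

inside=yes margin=476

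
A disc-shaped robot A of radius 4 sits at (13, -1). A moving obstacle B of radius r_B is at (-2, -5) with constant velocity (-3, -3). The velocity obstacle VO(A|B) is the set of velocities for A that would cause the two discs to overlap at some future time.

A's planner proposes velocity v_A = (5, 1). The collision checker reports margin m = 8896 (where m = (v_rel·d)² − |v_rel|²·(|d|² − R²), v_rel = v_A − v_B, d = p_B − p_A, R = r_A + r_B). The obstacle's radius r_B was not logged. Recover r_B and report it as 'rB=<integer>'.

m = 8896
d = (-15, -4);  v_rel = (8, 4),  |v_rel|² = 80
v_rel×d = (8)·(-4) − (4)·(-15) = 28
since m = R²·80 − 28²:  R² = (784 + 8896) / 80 = 121
R = √121 = 11  ⇒  r_B = 11 − 4 = 7

rB=7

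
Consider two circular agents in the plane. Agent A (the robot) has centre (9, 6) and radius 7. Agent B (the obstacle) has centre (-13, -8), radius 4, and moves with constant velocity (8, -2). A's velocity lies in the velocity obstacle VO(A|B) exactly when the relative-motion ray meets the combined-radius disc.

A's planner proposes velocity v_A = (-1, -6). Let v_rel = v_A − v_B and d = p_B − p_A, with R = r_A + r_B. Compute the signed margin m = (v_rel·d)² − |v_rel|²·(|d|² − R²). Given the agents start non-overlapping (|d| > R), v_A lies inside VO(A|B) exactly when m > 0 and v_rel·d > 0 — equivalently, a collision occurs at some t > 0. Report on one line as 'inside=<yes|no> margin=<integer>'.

d = (-22, -14),  |d|² = 680;  R = 7+4 = 11,  c = 680−11² = 559
v_rel = (-9, -4),  |v_rel|² = 97;  v_rel·d = (-9)·(-22) + (-4)·(-14) = 254
97·t² − 508·t + 559 = 0  ⇒  m = 254² − 97·559 = 10293
m = 10293 > 0,  v_rel·d = 254 > 0  ⇒  inside

inside=yes margin=10293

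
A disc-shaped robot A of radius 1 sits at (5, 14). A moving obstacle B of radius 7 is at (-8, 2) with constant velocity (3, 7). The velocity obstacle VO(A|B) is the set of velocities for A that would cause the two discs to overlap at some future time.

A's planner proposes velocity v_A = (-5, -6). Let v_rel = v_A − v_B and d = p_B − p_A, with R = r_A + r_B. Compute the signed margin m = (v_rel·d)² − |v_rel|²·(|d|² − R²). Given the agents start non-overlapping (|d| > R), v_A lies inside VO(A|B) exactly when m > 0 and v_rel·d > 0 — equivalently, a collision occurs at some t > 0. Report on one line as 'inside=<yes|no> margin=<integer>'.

d = (-13, -12),  |d|² = 313;  R = 1+7 = 8,  c = 313−8² = 249
v_rel = (-8, -13),  |v_rel|² = 233;  v_rel·d = (-8)·(-13) + (-13)·(-12) = 260
233·t² − 520·t + 249 = 0  ⇒  m = 260² − 233·249 = 9583
m = 9583 > 0,  v_rel·d = 260 > 0  ⇒  inside

inside=yes margin=9583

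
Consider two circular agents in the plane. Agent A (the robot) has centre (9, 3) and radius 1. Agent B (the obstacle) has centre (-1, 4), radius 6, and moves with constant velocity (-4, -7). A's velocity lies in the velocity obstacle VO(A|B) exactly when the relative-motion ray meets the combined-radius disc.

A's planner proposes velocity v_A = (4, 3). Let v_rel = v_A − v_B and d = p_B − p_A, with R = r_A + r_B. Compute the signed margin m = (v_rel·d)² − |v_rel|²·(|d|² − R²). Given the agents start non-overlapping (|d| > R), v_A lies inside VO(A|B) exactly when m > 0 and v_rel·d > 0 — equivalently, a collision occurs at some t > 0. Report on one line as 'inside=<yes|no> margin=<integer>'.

d = (-10, 1),  |d|² = 101;  R = 1+6 = 7,  c = 101−7² = 52
v_rel = (8, 10),  |v_rel|² = 164;  v_rel·d = (8)·(-10) + (10)·(1) = -70
164·t² + 140·t + 52 = 0  ⇒  m = (-70)² − 164·52 = -3628
m = -3628 < 0,  v_rel·d = -70 < 0  ⇒  outside

inside=no margin=-3628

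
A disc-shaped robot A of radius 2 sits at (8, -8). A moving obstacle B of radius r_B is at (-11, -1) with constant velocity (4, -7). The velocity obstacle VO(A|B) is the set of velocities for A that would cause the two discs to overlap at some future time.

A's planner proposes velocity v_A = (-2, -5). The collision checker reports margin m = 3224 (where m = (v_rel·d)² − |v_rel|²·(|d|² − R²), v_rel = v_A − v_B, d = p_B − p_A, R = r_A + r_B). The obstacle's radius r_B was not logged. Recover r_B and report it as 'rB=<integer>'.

m = 3224
d = (-19, 7);  v_rel = (-6, 2),  |v_rel|² = 40
v_rel×d = (-6)·(7) − (2)·(-19) = -4
since m = R²·40 − (-4)²:  R² = (16 + 3224) / 40 = 81
R = √81 = 9  ⇒  r_B = 9 − 2 = 7

rB=7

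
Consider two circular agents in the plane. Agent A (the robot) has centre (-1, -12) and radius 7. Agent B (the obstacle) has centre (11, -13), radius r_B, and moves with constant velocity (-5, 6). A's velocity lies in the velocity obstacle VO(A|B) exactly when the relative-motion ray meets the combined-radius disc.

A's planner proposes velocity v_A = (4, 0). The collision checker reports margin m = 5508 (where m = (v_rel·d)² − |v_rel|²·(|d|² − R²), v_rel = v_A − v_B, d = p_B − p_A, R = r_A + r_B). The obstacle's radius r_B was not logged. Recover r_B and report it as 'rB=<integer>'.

m = 5508
d = (12, -1);  v_rel = (9, -6),  |v_rel|² = 117
v_rel×d = (9)·(-1) − (-6)·(12) = 63
since m = R²·117 − 63²:  R² = (3969 + 5508) / 117 = 81
R = √81 = 9  ⇒  r_B = 9 − 7 = 2

rB=2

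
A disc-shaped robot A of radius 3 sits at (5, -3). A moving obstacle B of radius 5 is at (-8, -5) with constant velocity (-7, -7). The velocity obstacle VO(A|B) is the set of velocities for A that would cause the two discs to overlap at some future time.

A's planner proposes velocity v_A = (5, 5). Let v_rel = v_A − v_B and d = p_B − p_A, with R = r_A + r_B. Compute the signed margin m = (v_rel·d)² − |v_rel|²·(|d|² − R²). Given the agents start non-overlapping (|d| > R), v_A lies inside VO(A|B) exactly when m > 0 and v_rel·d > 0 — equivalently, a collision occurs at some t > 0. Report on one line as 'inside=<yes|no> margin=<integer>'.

d = (-13, -2),  |d|² = 173;  R = 3+5 = 8,  c = 173−8² = 109
v_rel = (12, 12),  |v_rel|² = 288;  v_rel·d = (12)·(-13) + (12)·(-2) = -180
288·t² + 360·t + 109 = 0  ⇒  m = (-180)² − 288·109 = 1008
m = 1008 > 0,  v_rel·d = -180 < 0  ⇒  outside

inside=no margin=1008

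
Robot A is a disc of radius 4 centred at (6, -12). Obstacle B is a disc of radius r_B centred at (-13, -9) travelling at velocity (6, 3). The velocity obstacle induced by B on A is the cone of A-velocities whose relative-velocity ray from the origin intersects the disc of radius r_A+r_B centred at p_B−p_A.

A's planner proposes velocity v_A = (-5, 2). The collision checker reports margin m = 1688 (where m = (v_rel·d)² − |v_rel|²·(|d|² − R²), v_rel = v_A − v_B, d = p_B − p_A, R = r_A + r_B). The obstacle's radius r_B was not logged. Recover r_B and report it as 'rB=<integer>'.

m = 1688
d = (-19, 3);  v_rel = (-11, -1),  |v_rel|² = 122
v_rel×d = (-11)·(3) − (-1)·(-19) = -52
since m = R²·122 − (-52)²:  R² = (2704 + 1688) / 122 = 36
R = √36 = 6  ⇒  r_B = 6 − 4 = 2

rB=2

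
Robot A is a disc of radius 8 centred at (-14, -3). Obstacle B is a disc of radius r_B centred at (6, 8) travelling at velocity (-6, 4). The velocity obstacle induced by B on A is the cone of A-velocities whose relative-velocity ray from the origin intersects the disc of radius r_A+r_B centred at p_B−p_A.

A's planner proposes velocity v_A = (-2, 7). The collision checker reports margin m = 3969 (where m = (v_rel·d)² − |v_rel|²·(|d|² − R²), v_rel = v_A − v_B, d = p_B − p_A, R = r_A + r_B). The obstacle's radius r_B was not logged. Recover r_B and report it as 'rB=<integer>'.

m = 3969
d = (20, 11);  v_rel = (4, 3),  |v_rel|² = 25
v_rel×d = (4)·(11) − (3)·(20) = -16
since m = R²·25 − (-16)²:  R² = (256 + 3969) / 25 = 169
R = √169 = 13  ⇒  r_B = 13 − 8 = 5

rB=5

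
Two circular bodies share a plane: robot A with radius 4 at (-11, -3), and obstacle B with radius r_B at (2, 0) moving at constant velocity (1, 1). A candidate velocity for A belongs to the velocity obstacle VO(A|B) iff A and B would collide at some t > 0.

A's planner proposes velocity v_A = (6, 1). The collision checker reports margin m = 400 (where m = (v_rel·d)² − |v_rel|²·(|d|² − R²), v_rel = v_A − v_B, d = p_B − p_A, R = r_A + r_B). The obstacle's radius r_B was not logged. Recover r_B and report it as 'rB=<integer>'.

m = 400
d = (13, 3);  v_rel = (5, 0),  |v_rel|² = 25
v_rel×d = (5)·(3) − (0)·(13) = 15
since m = R²·25 − 15²:  R² = (225 + 400) / 25 = 25
R = √25 = 5  ⇒  r_B = 5 − 4 = 1

rB=1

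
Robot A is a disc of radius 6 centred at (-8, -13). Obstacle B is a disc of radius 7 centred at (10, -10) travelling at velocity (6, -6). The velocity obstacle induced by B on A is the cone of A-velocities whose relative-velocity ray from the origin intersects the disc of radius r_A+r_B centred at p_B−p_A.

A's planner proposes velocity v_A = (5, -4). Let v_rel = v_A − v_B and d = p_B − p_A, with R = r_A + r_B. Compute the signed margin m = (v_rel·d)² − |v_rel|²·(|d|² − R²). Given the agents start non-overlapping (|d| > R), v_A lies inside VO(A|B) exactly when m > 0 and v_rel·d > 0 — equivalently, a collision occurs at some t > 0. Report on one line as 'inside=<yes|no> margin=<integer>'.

d = (18, 3),  |d|² = 333;  R = 6+7 = 13,  c = 333−13² = 164
v_rel = (-1, 2),  |v_rel|² = 5;  v_rel·d = (-1)·(18) + (2)·(3) = -12
5·t² + 24·t + 164 = 0  ⇒  m = (-12)² − 5·164 = -676
m = -676 < 0,  v_rel·d = -12 < 0  ⇒  outside

inside=no margin=-676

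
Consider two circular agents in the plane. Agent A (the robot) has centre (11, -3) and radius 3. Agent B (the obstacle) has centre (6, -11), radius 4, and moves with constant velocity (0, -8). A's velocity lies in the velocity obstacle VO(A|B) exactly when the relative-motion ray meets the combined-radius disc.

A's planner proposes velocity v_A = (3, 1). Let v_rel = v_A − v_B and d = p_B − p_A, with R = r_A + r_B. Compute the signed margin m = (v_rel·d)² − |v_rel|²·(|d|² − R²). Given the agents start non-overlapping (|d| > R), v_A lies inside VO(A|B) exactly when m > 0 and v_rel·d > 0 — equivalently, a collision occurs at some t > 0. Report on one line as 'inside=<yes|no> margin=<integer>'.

d = (-5, -8),  |d|² = 89;  R = 3+4 = 7,  c = 89−7² = 40
v_rel = (3, 9),  |v_rel|² = 90;  v_rel·d = (3)·(-5) + (9)·(-8) = -87
90·t² + 174·t + 40 = 0  ⇒  m = (-87)² − 90·40 = 3969
m = 3969 > 0,  v_rel·d = -87 < 0  ⇒  outside

inside=no margin=3969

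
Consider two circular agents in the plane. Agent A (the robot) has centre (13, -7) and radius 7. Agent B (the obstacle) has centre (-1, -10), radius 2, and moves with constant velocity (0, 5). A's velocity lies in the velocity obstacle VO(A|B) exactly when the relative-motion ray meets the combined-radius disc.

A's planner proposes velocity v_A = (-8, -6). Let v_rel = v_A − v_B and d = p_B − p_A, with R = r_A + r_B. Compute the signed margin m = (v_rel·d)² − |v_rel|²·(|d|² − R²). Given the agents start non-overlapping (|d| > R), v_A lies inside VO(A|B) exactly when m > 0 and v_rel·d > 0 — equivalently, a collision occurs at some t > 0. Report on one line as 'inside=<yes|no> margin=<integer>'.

d = (-14, -3),  |d|² = 205;  R = 7+2 = 9,  c = 205−9² = 124
v_rel = (-8, -11),  |v_rel|² = 185;  v_rel·d = (-8)·(-14) + (-11)·(-3) = 145
185·t² − 290·t + 124 = 0  ⇒  m = 145² − 185·124 = -1915
m = -1915 < 0,  v_rel·d = 145 > 0  ⇒  outside

inside=no margin=-1915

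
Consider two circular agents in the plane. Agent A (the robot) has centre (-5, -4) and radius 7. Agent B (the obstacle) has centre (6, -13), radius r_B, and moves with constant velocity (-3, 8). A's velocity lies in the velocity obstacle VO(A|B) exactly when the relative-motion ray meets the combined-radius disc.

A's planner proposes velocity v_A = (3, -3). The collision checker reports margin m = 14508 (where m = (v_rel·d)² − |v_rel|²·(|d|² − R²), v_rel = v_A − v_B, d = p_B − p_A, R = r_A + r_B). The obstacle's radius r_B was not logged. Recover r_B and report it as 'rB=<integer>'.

m = 14508
d = (11, -9);  v_rel = (6, -11),  |v_rel|² = 157
v_rel×d = (6)·(-9) − (-11)·(11) = 67
since m = R²·157 − 67²:  R² = (4489 + 14508) / 157 = 121
R = √121 = 11  ⇒  r_B = 11 − 7 = 4

rB=4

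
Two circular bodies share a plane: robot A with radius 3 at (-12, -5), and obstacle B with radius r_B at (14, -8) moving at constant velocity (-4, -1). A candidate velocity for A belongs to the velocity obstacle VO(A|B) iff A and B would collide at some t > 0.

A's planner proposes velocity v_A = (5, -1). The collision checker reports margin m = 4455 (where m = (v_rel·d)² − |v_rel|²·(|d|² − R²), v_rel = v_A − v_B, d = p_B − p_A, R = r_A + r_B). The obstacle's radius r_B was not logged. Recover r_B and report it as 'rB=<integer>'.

m = 4455
d = (26, -3);  v_rel = (9, 0),  |v_rel|² = 81
v_rel×d = (9)·(-3) − (0)·(26) = -27
since m = R²·81 − (-27)²:  R² = (729 + 4455) / 81 = 64
R = √64 = 8  ⇒  r_B = 8 − 3 = 5

rB=5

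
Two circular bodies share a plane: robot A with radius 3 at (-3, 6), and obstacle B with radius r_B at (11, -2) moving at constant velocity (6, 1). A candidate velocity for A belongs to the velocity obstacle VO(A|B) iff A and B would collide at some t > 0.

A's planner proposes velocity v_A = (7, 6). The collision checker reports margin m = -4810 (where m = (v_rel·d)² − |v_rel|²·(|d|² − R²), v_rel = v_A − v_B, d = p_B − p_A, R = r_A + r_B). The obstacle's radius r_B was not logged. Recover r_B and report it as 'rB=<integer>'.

m = -4810
d = (14, -8);  v_rel = (1, 5),  |v_rel|² = 26
v_rel×d = (1)·(-8) − (5)·(14) = -78
since m = R²·26 − (-78)²:  R² = (6084 + -4810) / 26 = 49
R = √49 = 7  ⇒  r_B = 7 − 3 = 4

rB=4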